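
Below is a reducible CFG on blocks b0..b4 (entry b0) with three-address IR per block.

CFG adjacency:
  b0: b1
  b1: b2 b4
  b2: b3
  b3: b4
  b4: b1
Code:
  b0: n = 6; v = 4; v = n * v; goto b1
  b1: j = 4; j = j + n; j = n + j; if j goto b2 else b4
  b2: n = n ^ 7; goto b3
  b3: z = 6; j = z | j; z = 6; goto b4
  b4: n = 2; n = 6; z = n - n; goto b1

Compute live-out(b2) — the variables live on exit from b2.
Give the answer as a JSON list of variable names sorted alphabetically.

Block summaries:
  b0: def={n,v} ue=∅
  b1: def={j} ue={n}
  b2: def={n} ue={n}
  b3: def={j,z} ue={j}
  b4: def={n,z} ue=∅

Backward fixpoint:
  b0: in=∅ out={n}
  b1: in={n} out={j,n}
  b2: in={j,n} out={j}
  b3: in={j} out=∅
  b4: in=∅ out={n}

live-out(b2) = ["j"]

Answer: ["j"]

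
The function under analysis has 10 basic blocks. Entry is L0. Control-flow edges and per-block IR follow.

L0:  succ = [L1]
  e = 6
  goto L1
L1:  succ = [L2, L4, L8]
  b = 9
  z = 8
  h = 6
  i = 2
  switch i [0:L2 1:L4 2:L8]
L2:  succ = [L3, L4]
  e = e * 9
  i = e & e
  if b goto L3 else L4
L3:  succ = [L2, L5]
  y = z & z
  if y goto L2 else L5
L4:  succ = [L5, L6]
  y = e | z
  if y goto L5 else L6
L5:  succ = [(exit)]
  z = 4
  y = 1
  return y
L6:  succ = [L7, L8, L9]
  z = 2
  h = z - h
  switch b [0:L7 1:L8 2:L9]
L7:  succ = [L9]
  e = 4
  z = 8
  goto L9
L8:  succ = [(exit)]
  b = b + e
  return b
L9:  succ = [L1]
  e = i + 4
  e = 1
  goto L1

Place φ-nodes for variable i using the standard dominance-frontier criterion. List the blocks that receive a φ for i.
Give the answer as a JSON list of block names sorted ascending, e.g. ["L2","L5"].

Answer: ["L1", "L2", "L4", "L5", "L8"]

Working:
idom tree: L1←L0 L2←L1 L3←L2 L4←L1 L5←L1 L6←L4 L7←L6 L8←L1 L9←L6
Dom∩ at merges:
  L1: preds {L0,L9}: {L0} ∩ {L0,L1,L4,L6,L9} = {L0}; idom=L0
  L2: preds {L1,L3}: {L0,L1} ∩ {L0,L1,L2,L3} = {L0,L1}; idom=L1
  L4: preds {L1,L2}: {L0,L1} ∩ {L0,L1,L2} = {L0,L1}; idom=L1
  L5: preds {L3,L4}: {L0,L1,L2,L3} ∩ {L0,L1,L4} = {L0,L1}; idom=L1
  L8: preds {L1,L6}: {L0,L1} ∩ {L0,L1,L4,L6} = {L0,L1}; idom=L1
  L9: preds {L6,L7}: {L0,L1,L4,L6} ∩ {L0,L1,L4,L6,L7} = {L0,L1,L4,L6}; idom=L6

DF walk-up:
  join L1 pred L0: · stop@L0
  join L1 pred L9: L9→L6→L4→L1 stop@L0
  join L2 pred L1: · stop@L1
  join L2 pred L3: L3→L2 stop@L1
  join L4 pred L1: · stop@L1
  join L4 pred L2: L2 stop@L1
  join L5 pred L3: L3→L2 stop@L1
  join L5 pred L4: L4 stop@L1
  join L8 pred L1: · stop@L1
  join L8 pred L6: L6→L4 stop@L1
  join L9 pred L6: · stop@L6
  join L9 pred L7: L7 stop@L6
  DF(L0)=∅
  DF(L1)={L1}
  DF(L2)={L2,L4,L5}
  DF(L3)={L2,L5}
  DF(L4)={L1,L5,L8}
  DF(L5)=∅
  DF(L6)={L1,L8}
  DF(L7)={L9}
  DF(L8)=∅
  DF(L9)={L1}

φ for i: defs {L1,L2}
  DF⁺ = {L1,L2,L4,L5,L8}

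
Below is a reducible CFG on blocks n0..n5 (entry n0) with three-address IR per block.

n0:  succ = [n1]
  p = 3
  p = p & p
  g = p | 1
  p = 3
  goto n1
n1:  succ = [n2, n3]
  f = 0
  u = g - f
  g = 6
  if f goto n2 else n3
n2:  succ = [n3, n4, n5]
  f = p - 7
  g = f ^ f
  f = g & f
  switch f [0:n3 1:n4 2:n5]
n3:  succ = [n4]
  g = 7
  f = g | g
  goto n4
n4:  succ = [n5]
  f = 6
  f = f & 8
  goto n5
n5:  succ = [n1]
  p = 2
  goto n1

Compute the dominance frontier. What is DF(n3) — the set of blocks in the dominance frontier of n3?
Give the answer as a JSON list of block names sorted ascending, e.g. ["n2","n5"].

idom tree: n1←n0 n2←n1 n3←n1 n4←n1 n5←n1
Dom∩ at merges:
  n1: preds {n0,n5}: {n0} ∩ {n0,n1,n5} = {n0}; idom=n0
  n3: preds {n1,n2}: {n0,n1} ∩ {n0,n1,n2} = {n0,n1}; idom=n1
  n4: preds {n2,n3}: {n0,n1,n2} ∩ {n0,n1,n3} = {n0,n1}; idom=n1
  n5: preds {n2,n4}: {n0,n1,n2} ∩ {n0,n1,n4} = {n0,n1}; idom=n1

Frontier:
  n1←n0: walk · to n0
  n1←n5: walk n5→n1 to n0
  n3←n1: walk · to n1
  n3←n2: walk n2 to n1
  n4←n2: walk n2 to n1
  n4←n3: walk n3 to n1
  n5←n2: walk n2 to n1
  n5←n4: walk n4 to n1
  n0 → ∅
  n1 → {n1}
  n2 → {n3,n4,n5}
  n3 → {n4}
  n4 → {n5}
  n5 → {n1}

DF(n3) = ["n4"]

Answer: ["n4"]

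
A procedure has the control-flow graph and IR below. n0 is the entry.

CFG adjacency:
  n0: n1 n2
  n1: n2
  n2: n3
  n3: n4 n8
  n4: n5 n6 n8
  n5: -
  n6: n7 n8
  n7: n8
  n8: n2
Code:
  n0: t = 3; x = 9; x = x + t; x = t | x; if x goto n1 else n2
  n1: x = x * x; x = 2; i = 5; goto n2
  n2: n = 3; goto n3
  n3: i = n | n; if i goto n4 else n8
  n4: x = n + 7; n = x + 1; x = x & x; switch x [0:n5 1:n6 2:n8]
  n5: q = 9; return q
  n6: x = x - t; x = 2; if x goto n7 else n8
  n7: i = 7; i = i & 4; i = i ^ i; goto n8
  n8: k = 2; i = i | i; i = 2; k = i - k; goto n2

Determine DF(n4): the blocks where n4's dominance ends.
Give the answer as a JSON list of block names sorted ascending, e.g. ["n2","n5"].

Answer: ["n8"]

Derivation:
idom tree: n1←n0 n2←n0 n3←n2 n4←n3 n5←n4 n6←n4 n7←n6 n8←n3
Dom∩ at merges:
  n2: preds {n0,n1,n8}: {n0} ∩ {n0,n1} ∩ {n0,n2,n3,n8} = {n0}; idom=n0
  n8: preds {n3,n4,n6,n7}: {n0,n2,n3} ∩ {n0,n2,n3,n4} ∩ {n0,n2,n3,n4,n6} ∩ {n0,n2,n3,n4,n6,n7} = {n0,n2,n3}; idom=n3

Frontier:
  n2←n0: walk · to n0
  n2←n1: walk n1 to n0
  n2←n8: walk n8→n3→n2 to n0
  n8←n3: walk · to n3
  n8←n4: walk n4 to n3
  n8←n6: walk n6→n4 to n3
  n8←n7: walk n7→n6→n4 to n3
  n0 → ∅
  n1 → {n2}
  n2 → {n2}
  n3 → {n2}
  n4 → {n8}
  n5 → ∅
  n6 → {n8}
  n7 → {n8}
  n8 → {n2}

DF(n4) = ["n8"]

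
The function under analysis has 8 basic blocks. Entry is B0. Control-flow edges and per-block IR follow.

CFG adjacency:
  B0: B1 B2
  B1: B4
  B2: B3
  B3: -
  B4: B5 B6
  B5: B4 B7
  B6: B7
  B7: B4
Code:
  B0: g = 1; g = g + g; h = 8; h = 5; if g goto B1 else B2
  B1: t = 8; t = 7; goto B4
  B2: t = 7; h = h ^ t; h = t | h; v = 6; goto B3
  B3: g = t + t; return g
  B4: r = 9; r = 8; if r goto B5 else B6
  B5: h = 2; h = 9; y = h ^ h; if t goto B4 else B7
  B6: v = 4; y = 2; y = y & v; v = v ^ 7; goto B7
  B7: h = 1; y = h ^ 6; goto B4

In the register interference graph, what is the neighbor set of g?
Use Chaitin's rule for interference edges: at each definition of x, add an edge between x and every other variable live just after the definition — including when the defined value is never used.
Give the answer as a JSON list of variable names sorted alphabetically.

Block summaries:
  B0 def {g,h} use ∅
  B1 def {t} use ∅
  B2 def {h,t,v} use {h}
  B3 def {g} use {t}
  B4 def {r} use ∅
  B5 def {h,y} use {t}
  B6 def {v,y} use ∅
  B7 def {h,y} use ∅

Liveness:
  B0 li=∅ lo={h}
  B1 li=∅ lo={t}
  B2 li={h} lo={t}
  B3 li={t} lo=∅
  B4 li={t} lo={t}
  B5 li={t} lo={t}
  B6 li={t} lo={t}
  B7 li={t} lo={t}

Interference:
  g: {h}
  h: {g,t}
  r: {t}
  t: {h,r,v,y}
  v: {t,y}
  y: {t,v}

N(g) = ["h"]

Answer: ["h"]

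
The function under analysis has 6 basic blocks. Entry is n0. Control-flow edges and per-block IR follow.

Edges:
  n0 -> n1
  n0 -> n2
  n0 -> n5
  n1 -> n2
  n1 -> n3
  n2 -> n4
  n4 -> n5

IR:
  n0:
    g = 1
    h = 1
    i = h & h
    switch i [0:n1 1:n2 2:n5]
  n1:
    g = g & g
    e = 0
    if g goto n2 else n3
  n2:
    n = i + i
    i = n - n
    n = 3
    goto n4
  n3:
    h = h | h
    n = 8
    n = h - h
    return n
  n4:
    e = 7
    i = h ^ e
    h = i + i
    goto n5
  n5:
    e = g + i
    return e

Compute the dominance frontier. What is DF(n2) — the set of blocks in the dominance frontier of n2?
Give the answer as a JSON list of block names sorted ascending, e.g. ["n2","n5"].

idom tree: n1←n0 n2←n0 n3←n1 n4←n2 n5←n0
Dom∩ at merges:
  n2: preds {n0,n1}: {n0} ∩ {n0,n1} = {n0}; idom=n0
  n5: preds {n0,n4}: {n0} ∩ {n0,n2,n4} = {n0}; idom=n0

DF walk-up:
  n2←n0: walk · to n0
  n2←n1: walk n1 to n0
  n5←n0: walk · to n0
  n5←n4: walk n4→n2 to n0
  DF(n0)=∅
  DF(n1)={n2}
  DF(n2)={n5}
  DF(n3)=∅
  DF(n4)={n5}
  DF(n5)=∅

DF(n2) = ["n5"]

Answer: ["n5"]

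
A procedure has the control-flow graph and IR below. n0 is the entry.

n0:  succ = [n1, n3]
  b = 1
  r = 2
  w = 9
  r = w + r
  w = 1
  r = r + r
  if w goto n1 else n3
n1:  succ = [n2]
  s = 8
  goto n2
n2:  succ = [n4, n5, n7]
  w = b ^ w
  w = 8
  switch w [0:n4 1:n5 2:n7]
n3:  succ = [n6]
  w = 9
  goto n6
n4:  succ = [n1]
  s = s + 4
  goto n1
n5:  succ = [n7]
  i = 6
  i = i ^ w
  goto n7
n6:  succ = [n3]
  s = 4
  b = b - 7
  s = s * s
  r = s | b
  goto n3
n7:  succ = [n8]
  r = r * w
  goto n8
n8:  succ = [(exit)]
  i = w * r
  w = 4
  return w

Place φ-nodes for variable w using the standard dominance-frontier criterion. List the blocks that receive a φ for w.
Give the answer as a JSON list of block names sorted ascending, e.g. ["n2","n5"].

idom tree: n1←n0 n2←n1 n3←n0 n4←n2 n5←n2 n6←n3 n7←n2 n8←n7
Join-block Dom:
  n1: preds {n0,n4}: {n0} ∩ {n0,n1,n2,n4} = {n0}; idom=n0
  n3: preds {n0,n6}: {n0} ∩ {n0,n3,n6} = {n0}; idom=n0
  n7: preds {n2,n5}: {n0,n1,n2} ∩ {n0,n1,n2,n5} = {n0,n1,n2}; idom=n2

DF walk-up:
  join n1 pred n0: · stop@n0
  join n1 pred n4: n4→n2→n1 stop@n0
  join n3 pred n0: · stop@n0
  join n3 pred n6: n6→n3 stop@n0
  join n7 pred n2: · stop@n2
  join n7 pred n5: n5 stop@n2
  n0 → ∅
  n1 → {n1}
  n2 → {n1}
  n3 → {n3}
  n4 → {n1}
  n5 → {n7}
  n6 → {n3}
  n7 → ∅
  n8 → ∅

φ for w: defs {n0,n2,n3,n8}
  DF⁺ = {n1,n3}

Answer: ["n1", "n3"]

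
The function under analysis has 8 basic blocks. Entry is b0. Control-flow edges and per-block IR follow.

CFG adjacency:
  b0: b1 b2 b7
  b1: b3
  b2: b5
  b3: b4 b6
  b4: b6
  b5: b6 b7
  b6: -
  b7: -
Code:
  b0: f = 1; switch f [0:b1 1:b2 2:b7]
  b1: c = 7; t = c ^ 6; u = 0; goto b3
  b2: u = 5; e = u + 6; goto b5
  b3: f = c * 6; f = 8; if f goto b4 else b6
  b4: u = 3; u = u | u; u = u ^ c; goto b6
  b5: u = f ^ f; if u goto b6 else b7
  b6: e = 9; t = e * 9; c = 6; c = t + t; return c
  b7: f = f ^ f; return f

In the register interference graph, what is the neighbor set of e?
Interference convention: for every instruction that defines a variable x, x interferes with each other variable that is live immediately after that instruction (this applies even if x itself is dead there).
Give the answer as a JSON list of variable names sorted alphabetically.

Answer: ["f"]

Working:
Per-block:
  b0: {f} / ∅
  b1: {c,t,u} / ∅
  b2: {e,u} / ∅
  b3: {f} / {c}
  b4: {u} / {c}
  b5: {u} / {f}
  b6: {c,e,t} / ∅
  b7: {f} / {f}

Liveness:
  b0 li=∅ lo={f}
  b1 li=∅ lo={c}
  b2 li={f} lo={f}
  b3 li={c} lo={c}
  b4 li={c} lo=∅
  b5 li={f} lo={f}
  b6 li=∅ lo=∅
  b7 li={f} lo=∅

Interference:
  c↔{f,t,u}
  e↔{f}
  f↔{c,e,u}
  t↔{c}
  u↔{c,f}

N(e) = ["f"]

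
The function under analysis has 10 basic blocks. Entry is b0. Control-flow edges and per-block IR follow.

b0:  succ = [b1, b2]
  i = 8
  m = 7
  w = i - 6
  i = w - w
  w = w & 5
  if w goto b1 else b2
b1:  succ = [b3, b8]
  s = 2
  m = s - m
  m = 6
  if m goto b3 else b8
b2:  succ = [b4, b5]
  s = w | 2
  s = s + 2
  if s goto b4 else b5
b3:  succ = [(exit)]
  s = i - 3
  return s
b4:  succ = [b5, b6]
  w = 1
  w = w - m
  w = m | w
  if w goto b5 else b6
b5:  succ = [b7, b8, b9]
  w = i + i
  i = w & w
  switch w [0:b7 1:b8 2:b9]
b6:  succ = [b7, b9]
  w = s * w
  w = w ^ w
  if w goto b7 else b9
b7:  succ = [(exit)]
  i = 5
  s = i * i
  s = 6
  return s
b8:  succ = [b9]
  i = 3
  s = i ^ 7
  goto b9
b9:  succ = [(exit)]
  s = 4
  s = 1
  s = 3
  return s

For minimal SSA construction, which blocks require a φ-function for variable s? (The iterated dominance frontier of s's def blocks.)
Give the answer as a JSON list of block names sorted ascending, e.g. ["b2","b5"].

idom tree: b1←b0 b2←b0 b3←b1 b4←b2 b5←b2 b6←b4 b7←b2 b8←b0 b9←b0
Join-block Dom:
  b5: preds {b2,b4}: {b0,b2} ∩ {b0,b2,b4} = {b0,b2}; idom=b2
  b7: preds {b5,b6}: {b0,b2,b5} ∩ {b0,b2,b4,b6} = {b0,b2}; idom=b2
  b8: preds {b1,b5}: {b0,b1} ∩ {b0,b2,b5} = {b0}; idom=b0
  b9: preds {b5,b6,b8}: {b0,b2,b5} ∩ {b0,b2,b4,b6} ∩ {b0,b8} = {b0}; idom=b0

Frontier:
  join b5 pred b2: · stop@b2
  join b5 pred b4: b4 stop@b2
  join b7 pred b5: b5 stop@b2
  join b7 pred b6: b6→b4 stop@b2
  join b8 pred b1: b1 stop@b0
  join b8 pred b5: b5→b2 stop@b0
  join b9 pred b5: b5→b2 stop@b0
  join b9 pred b6: b6→b4→b2 stop@b0
  join b9 pred b8: b8 stop@b0
  b0: DF=∅
  b1: DF={b8}
  b2: DF={b8,b9}
  b3: DF=∅
  b4: DF={b5,b7,b9}
  b5: DF={b7,b8,b9}
  b6: DF={b7,b9}
  b7: DF=∅
  b8: DF={b9}
  b9: DF=∅

φ for s: defs {b1,b2,b3,b7,b8,b9}
  DF⁺ = {b8,b9}

Answer: ["b8", "b9"]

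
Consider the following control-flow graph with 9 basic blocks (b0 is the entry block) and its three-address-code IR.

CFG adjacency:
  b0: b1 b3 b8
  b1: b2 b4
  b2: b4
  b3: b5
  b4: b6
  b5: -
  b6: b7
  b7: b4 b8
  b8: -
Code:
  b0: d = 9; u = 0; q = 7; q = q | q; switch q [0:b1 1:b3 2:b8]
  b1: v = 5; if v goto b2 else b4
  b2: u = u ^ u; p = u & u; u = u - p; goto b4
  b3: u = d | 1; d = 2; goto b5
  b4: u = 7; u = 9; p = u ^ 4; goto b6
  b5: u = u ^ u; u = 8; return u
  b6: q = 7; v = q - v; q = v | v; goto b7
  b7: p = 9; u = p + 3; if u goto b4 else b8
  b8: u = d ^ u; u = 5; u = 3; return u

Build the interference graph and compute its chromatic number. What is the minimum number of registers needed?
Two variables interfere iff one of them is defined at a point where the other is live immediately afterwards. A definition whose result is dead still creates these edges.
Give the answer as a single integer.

Answer: 4

Derivation:
Block summaries:
  b0: def={d,q,u} ue=∅
  b1: def={v} ue=∅
  b2: def={p,u} ue={u}
  b3: def={d,u} ue={d}
  b4: def={p,u} ue=∅
  b5: def={u} ue={u}
  b6: def={q,v} ue={v}
  b7: def={p,u} ue=∅
  b8: def={u} ue={d,u}

Backward fixpoint:
  b0 li=∅ lo={d,u}
  b1 li={d,u} lo={d,u,v}
  b2 li={d,u,v} lo={d,v}
  b3 li={d} lo={u}
  b4 li={d,v} lo={d,v}
  b5 li={u} lo=∅
  b6 li={d,v} lo={d,v}
  b7 li={d,v} lo={d,u,v}
  b8 li={d,u} lo=∅

Interfere edges:
  d↔{p,q,u,v}
  p↔{d,u,v}
  q↔{d,u,v}
  u↔{d,p,q,v}
  v↔{d,p,q,u}

Colouring:
  clique {d,p,u,v} ⇒ need ≥ 4
  assign d→R0 p→R3 q→R3 u→R1 v→R2 — no edge inside a register ⇒ χ ≤ 4
  χ = 4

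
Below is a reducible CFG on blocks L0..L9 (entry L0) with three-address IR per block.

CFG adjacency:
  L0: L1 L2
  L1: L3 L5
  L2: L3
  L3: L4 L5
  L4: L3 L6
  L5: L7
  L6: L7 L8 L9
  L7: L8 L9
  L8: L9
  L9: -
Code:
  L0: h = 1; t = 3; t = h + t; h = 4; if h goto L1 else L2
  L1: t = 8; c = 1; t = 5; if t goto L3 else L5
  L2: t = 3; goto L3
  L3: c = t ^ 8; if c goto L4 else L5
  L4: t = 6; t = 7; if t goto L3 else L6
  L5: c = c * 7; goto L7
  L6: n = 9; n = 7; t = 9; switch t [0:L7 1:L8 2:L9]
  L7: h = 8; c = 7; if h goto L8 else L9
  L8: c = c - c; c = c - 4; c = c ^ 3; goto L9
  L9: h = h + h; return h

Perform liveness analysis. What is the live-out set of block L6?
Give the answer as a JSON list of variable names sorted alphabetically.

Answer: ["c", "h"]

Derivation:
def/use:
  L0: {h,t} / ∅
  L1: {c,t} / ∅
  L2: {t} / ∅
  L3: {c} / {t}
  L4: {t} / ∅
  L5: {c} / {c}
  L6: {n,t} / ∅
  L7: {c,h} / ∅
  L8: {c} / {c}
  L9: {h} / {h}

Backward fixpoint:
  L0: in=∅ out={h}
  L1: in={h} out={c,h,t}
  L2: in={h} out={h,t}
  L3: in={h,t} out={c,h}
  L4: in={c,h} out={c,h,t}
  L5: in={c} out=∅
  L6: in={c,h} out={c,h}
  L7: in=∅ out={c,h}
  L8: in={c,h} out={h}
  L9: in={h} out=∅

live-out(L6) = ["c", "h"]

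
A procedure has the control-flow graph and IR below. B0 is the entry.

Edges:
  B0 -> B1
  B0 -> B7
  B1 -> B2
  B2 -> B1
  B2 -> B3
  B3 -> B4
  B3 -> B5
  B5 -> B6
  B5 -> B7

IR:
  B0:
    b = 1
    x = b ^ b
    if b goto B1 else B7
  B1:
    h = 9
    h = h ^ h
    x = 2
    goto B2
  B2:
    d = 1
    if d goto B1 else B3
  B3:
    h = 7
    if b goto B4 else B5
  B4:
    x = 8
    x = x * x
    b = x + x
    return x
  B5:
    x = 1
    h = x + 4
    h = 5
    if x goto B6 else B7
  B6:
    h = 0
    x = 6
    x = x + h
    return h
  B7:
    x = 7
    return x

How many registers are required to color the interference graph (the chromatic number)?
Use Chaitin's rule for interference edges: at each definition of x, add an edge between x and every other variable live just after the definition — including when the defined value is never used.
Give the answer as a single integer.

Block summaries:
  B0: {b,x} / ∅
  B1: {h,x} / ∅
  B2: {d} / ∅
  B3: {h} / {b}
  B4: {b,x} / ∅
  B5: {h,x} / ∅
  B6: {h,x} / ∅
  B7: {x} / ∅

Backward fixpoint:
  B0: in=∅ out={b}
  B1: in={b} out={b}
  B2: in={b} out={b}
  B3: in={b} out=∅
  B4: in=∅ out=∅
  B5: in=∅ out=∅
  B6: in=∅ out=∅
  B7: in=∅ out=∅

Interfere edges:
  b↔{d,h,x}
  d↔{b}
  h↔{b,x}
  x↔{b,h}

Colouring:
  lower bound: {b,h,x} mutually conflict ⇒ χ ≥ 3
  assign b→r0 d→r1 h→r1 x→r2 — no edge inside a register ⇒ χ ≤ 3
  χ = 3

Answer: 3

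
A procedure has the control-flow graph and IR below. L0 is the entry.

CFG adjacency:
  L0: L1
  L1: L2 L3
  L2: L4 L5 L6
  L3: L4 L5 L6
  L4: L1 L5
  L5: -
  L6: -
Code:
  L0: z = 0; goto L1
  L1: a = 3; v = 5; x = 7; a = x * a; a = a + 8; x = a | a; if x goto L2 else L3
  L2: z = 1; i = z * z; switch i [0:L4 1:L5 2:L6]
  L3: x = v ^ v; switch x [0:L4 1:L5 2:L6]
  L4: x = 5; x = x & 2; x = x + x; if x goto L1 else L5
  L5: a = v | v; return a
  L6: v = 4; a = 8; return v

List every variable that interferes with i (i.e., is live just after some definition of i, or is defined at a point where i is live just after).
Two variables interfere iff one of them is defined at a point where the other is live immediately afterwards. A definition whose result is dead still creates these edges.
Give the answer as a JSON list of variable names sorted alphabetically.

Answer: ["v"]

Working:
Per-block:
  L0: def={z} ue=∅
  L1: def={a,v,x} ue=∅
  L2: def={i,z} ue=∅
  L3: def={x} ue={v}
  L4: def={x} ue=∅
  L5: def={a} ue={v}
  L6: def={a,v} ue=∅

Liveness:
  live L0: ∅→∅
  live L1: ∅→{v}
  live L2: {v}→{v}
  live L3: {v}→{v}
  live L4: {v}→{v}
  live L5: {v}→∅
  live L6: ∅→∅

Interference:
  a↔{v,x}
  i↔{v}
  v↔{a,i,x,z}
  x↔{a,v}
  z↔{v}

N(i) = ["v"]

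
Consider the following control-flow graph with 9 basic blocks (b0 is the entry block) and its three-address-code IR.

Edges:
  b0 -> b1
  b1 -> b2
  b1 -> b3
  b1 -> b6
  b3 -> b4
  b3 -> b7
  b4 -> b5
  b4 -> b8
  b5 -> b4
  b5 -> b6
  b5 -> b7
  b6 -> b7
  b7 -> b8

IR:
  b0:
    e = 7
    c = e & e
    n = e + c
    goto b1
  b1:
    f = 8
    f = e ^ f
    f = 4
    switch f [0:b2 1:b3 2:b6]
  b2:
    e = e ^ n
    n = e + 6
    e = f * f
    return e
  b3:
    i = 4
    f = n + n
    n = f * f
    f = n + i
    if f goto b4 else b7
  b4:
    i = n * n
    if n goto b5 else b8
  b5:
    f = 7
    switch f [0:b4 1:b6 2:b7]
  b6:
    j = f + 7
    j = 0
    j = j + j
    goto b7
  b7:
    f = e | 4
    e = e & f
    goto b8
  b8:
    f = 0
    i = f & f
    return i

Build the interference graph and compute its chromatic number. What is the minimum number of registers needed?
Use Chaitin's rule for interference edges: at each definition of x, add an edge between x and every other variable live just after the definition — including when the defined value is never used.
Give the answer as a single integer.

Per-block:
  b0 def {c,e,n} use ∅
  b1 def {f} use {e}
  b2 def {e,n} use {e,f,n}
  b3 def {f,i,n} use {n}
  b4 def {i} use {n}
  b5 def {f} use ∅
  b6 def {j} use {f}
  b7 def {e,f} use {e}
  b8 def {f,i} use ∅

Live sets:
  b0 li=∅ lo={e,n}
  b1 li={e,n} lo={e,f,n}
  b2 li={e,f,n} lo=∅
  b3 li={e,n} lo={e,n}
  b4 li={e,n} lo={e,n}
  b5 li={e,n} lo={e,f,n}
  b6 li={e,f} lo={e}
  b7 li={e} lo=∅
  b8 li=∅ lo=∅

Interference:
  c↔{e}
  e↔{c,f,i,j,n}
  f↔{e,i,n}
  i↔{e,f,n}
  j↔{e}
  n↔{e,f,i}

Colouring:
  lower bound: {e,f,i,n} mutually conflict ⇒ χ ≥ 4
  4-colouring: c0={e}  c1={c,f,j}  c2={i}  c3={n}
  χ = 4

Answer: 4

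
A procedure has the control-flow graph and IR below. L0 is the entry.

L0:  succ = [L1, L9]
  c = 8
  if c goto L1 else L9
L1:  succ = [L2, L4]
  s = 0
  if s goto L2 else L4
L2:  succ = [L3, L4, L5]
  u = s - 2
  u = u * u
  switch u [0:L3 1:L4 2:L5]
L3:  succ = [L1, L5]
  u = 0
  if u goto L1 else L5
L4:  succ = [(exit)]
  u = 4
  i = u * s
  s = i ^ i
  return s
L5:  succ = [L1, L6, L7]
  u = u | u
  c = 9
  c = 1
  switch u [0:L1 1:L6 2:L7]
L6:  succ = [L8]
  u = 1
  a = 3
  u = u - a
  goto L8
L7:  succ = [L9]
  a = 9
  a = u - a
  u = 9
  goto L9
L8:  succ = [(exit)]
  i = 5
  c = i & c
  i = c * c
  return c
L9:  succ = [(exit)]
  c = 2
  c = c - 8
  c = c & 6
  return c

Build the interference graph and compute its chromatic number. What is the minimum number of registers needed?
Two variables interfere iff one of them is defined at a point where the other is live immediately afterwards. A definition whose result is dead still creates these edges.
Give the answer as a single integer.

Per-block:
  L0: {c} / ∅
  L1: {s} / ∅
  L2: {u} / {s}
  L3: {u} / ∅
  L4: {i,s,u} / {s}
  L5: {c,u} / {u}
  L6: {a,u} / ∅
  L7: {a,u} / {u}
  L8: {c,i} / {c}
  L9: {c} / ∅

Backward fixpoint:
  L0: in=∅ out=∅
  L1: in=∅ out={s}
  L2: in={s} out={s,u}
  L3: in=∅ out={u}
  L4: in={s} out=∅
  L5: in={u} out={c,u}
  L6: in={c} out={c}
  L7: in={u} out=∅
  L8: in={c} out=∅
  L9: in=∅ out=∅

Conflict graph:
  a — {c,u}
  c — {a,i,u}
  i — {c}
  s — {u}
  u — {a,c,s}

Colouring:
  clique {a,c,u} ⇒ need ≥ 3
  assign a→R2 c→R0 i→R1 s→R0 u→R1 — no edge inside a register ⇒ χ ≤ 3
  χ = 3

Answer: 3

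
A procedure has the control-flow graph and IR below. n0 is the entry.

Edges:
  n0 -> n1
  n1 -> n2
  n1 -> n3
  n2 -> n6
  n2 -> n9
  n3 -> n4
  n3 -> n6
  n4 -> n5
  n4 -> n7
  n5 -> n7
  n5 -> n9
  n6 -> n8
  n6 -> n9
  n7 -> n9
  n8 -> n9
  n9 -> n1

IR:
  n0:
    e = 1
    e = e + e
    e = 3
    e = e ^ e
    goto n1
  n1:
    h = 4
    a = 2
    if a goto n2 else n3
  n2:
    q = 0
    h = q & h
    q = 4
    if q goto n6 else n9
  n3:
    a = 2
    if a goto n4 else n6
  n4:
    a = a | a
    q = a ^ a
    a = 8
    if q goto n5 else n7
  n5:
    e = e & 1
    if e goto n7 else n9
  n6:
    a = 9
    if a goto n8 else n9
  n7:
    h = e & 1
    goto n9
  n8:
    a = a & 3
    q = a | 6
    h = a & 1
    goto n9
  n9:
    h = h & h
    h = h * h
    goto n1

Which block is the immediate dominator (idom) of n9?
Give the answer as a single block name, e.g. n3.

idom tree: n1←n0 n2←n1 n3←n1 n4←n3 n5←n4 n6←n1 n7←n4 n8←n6 n9←n1
Dom∩ at merges:
  n1: preds {n0,n9}: {n0} ∩ {n0,n1,n9} = {n0}; idom=n0
  n6: preds {n2,n3}: {n0,n1,n2} ∩ {n0,n1,n3} = {n0,n1}; idom=n1
  n7: preds {n4,n5}: {n0,n1,n3,n4} ∩ {n0,n1,n3,n4,n5} = {n0,n1,n3,n4}; idom=n4
  n9: preds {n2,n5,n6,n7,n8}: {n0,n1,n2} ∩ {n0,n1,n3,n4,n5} ∩ {n0,n1,n6} ∩ {n0,n1,n3,n4,n7} ∩ {n0,n1,n6,n8} = {n0,n1}; idom=n1

idom(n9) = n1

Answer: n1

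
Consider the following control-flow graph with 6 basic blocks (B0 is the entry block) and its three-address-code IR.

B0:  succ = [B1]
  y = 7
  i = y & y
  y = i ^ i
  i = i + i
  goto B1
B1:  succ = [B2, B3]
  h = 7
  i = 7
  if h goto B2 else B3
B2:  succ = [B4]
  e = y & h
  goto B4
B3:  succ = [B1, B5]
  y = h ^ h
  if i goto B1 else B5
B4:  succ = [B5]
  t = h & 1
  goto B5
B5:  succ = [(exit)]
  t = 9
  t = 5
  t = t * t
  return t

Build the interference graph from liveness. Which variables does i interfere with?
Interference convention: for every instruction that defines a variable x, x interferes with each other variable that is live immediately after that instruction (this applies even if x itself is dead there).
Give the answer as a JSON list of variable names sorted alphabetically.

Answer: ["h", "y"]

Working:
Per-block:
  B0: {i,y} / ∅
  B1: {h,i} / ∅
  B2: {e} / {h,y}
  B3: {y} / {h,i}
  B4: {t} / {h}
  B5: {t} / ∅

Liveness:
  live B0: ∅→{y}
  live B1: {y}→{h,i,y}
  live B2: {h,y}→{h}
  live B3: {h,i}→{y}
  live B4: {h}→∅
  live B5: ∅→∅

Conflict graph:
  e↔{h}
  h↔{e,i,y}
  i↔{h,y}
  t↔∅
  y↔{h,i}

N(i) = ["h", "y"]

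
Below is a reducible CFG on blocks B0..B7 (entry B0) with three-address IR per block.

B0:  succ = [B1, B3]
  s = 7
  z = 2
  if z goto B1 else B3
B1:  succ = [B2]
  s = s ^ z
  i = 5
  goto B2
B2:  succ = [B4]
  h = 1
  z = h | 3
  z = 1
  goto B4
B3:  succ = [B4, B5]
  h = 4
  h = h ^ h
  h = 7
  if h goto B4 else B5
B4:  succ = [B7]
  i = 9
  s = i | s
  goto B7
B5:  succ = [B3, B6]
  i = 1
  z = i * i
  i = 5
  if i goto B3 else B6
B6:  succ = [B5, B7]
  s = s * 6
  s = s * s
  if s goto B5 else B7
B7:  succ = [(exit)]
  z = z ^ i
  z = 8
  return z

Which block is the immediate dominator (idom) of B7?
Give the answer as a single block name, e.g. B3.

Answer: B0

Working:
idom tree: B1←B0 B2←B1 B3←B0 B4←B0 B5←B3 B6←B5 B7←B0
Dom∩ at merges:
  B3: preds {B0,B5}: {B0} ∩ {B0,B3,B5} = {B0}; idom=B0
  B4: preds {B2,B3}: {B0,B1,B2} ∩ {B0,B3} = {B0}; idom=B0
  B5: preds {B3,B6}: {B0,B3} ∩ {B0,B3,B5,B6} = {B0,B3}; idom=B3
  B7: preds {B4,B6}: {B0,B4} ∩ {B0,B3,B5,B6} = {B0}; idom=B0

idom(B7) = B0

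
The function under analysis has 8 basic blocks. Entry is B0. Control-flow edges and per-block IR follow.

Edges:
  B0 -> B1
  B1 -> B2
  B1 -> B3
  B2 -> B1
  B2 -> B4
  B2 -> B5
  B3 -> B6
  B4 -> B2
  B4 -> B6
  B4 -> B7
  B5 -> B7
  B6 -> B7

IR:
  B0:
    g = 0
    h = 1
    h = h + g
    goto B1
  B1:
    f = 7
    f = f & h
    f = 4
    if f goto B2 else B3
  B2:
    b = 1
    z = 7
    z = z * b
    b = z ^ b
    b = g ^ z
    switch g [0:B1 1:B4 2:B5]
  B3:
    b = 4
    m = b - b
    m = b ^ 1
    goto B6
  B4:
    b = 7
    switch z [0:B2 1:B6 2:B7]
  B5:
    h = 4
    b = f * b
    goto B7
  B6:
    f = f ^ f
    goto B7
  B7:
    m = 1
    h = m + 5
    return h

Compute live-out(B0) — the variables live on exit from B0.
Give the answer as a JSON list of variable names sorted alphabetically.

Answer: ["g", "h"]

Analysis:
def/use:
  B0 def {g,h} use ∅
  B1 def {f} use {h}
  B2 def {b,z} use {g}
  B3 def {b,m} use ∅
  B4 def {b} use {z}
  B5 def {b,h} use {b,f}
  B6 def {f} use {f}
  B7 def {h,m} use ∅

Live sets:
  live B0: ∅→{g,h}
  live B1: {g,h}→{f,g,h}
  live B2: {f,g,h}→{b,f,g,h,z}
  live B3: {f}→{f}
  live B4: {f,g,h,z}→{f,g,h}
  live B5: {b,f}→∅
  live B6: {f}→∅
  live B7: ∅→∅

live-out(B0) = ["g", "h"]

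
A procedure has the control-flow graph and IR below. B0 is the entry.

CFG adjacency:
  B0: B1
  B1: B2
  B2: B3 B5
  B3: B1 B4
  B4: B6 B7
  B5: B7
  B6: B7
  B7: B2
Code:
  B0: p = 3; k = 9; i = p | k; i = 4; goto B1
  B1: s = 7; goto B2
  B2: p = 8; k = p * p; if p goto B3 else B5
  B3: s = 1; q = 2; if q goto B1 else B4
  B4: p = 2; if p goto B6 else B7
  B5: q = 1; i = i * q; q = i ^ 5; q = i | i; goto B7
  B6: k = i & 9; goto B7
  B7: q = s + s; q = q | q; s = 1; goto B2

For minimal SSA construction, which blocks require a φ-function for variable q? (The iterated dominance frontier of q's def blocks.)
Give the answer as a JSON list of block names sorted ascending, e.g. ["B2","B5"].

idom tree: B1←B0 B2←B1 B3←B2 B4←B3 B5←B2 B6←B4 B7←B2
Dom∩ at merges:
  B1: preds {B0,B3}: {B0} ∩ {B0,B1,B2,B3} = {B0}; idom=B0
  B2: preds {B1,B7}: {B0,B1} ∩ {B0,B1,B2,B7} = {B0,B1}; idom=B1
  B7: preds {B4,B5,B6}: {B0,B1,B2,B3,B4} ∩ {B0,B1,B2,B5} ∩ {B0,B1,B2,B3,B4,B6} = {B0,B1,B2}; idom=B2

DF walk-up:
  join B1 pred B0: · stop@B0
  join B1 pred B3: B3→B2→B1 stop@B0
  join B2 pred B1: · stop@B1
  join B2 pred B7: B7→B2 stop@B1
  join B7 pred B4: B4→B3 stop@B2
  join B7 pred B5: B5 stop@B2
  join B7 pred B6: B6→B4→B3 stop@B2
  B0: DF=∅
  B1: DF={B1}
  B2: DF={B1,B2}
  B3: DF={B1,B7}
  B4: DF={B7}
  B5: DF={B7}
  B6: DF={B7}
  B7: DF={B2}

φ for q: defs {B3,B5,B7}
  DF⁺ = {B1,B2,B7}

Answer: ["B1", "B2", "B7"]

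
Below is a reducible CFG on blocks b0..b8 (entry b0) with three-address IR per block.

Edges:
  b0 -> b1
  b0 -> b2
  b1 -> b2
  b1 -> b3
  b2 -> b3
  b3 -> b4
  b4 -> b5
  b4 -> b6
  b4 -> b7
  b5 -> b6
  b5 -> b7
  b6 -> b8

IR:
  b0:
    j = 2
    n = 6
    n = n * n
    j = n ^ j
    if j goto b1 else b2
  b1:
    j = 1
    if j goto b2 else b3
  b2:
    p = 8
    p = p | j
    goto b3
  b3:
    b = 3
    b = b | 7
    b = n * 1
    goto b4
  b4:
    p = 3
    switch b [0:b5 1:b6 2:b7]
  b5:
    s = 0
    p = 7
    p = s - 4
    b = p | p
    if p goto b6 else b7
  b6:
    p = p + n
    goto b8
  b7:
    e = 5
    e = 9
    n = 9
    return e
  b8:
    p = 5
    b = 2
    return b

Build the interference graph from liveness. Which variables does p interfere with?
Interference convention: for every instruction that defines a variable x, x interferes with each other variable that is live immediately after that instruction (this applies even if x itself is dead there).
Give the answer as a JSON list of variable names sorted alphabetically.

Answer: ["b", "j", "n", "s"]

Derivation:
Per-block:
  b0: def={j,n} ue=∅
  b1: def={j} ue=∅
  b2: def={p} ue={j}
  b3: def={b} ue={n}
  b4: def={p} ue={b}
  b5: def={b,p,s} ue=∅
  b6: def={p} ue={n,p}
  b7: def={e,n} ue=∅
  b8: def={b,p} ue=∅

Backward fixpoint:
  b0: in=∅ out={j,n}
  b1: in={n} out={j,n}
  b2: in={j,n} out={n}
  b3: in={n} out={b,n}
  b4: in={b,n} out={n,p}
  b5: in={n} out={n,p}
  b6: in={n,p} out=∅
  b7: in=∅ out=∅
  b8: in=∅ out=∅

Interference:
  b: {n,p}
  e: {n}
  j: {n,p}
  n: {b,e,j,p,s}
  p: {b,j,n,s}
  s: {n,p}

N(p) = ["b", "j", "n", "s"]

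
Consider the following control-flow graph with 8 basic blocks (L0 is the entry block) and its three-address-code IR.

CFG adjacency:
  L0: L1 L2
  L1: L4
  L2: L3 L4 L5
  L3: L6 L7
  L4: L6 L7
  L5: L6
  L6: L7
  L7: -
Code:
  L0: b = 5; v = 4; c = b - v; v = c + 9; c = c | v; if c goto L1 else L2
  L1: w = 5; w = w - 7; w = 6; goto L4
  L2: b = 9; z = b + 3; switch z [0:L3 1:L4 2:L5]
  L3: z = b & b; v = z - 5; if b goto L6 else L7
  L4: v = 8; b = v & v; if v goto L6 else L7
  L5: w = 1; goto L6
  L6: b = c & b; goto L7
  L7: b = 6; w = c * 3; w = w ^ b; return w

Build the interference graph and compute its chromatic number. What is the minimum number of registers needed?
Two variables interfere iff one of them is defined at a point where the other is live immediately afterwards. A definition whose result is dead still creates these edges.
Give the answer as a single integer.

Answer: 3

Working:
def/use:
  L0: {b,c,v} / ∅
  L1: {w} / ∅
  L2: {b,z} / ∅
  L3: {v,z} / {b}
  L4: {b,v} / ∅
  L5: {w} / ∅
  L6: {b} / {b,c}
  L7: {b,w} / {c}

Liveness:
  live L0: ∅→{c}
  live L1: {c}→{c}
  live L2: {c}→{b,c}
  live L3: {b,c}→{b,c}
  live L4: {c}→{b,c}
  live L5: {b,c}→{b,c}
  live L6: {b,c}→{c}
  live L7: {c}→∅

Conflict graph:
  b: {c,v,w,z}
  c: {b,v,w,z}
  v: {b,c}
  w: {b,c}
  z: {b,c}

Chromatic number:
  clique {b,c,v} ⇒ need ≥ 3
  assign b→r0 c→r1 v→r2 w→r2 z→r2 — no edge inside a register ⇒ χ ≤ 3
  χ = 3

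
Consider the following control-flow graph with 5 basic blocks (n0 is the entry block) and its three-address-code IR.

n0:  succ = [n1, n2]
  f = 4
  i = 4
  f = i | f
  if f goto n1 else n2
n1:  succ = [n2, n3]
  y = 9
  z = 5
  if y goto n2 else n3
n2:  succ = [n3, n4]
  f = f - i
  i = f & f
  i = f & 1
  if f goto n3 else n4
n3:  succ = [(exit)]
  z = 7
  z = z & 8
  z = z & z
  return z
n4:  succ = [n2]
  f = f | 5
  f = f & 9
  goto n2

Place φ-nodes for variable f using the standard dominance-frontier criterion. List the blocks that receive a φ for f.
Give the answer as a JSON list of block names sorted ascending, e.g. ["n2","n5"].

idom tree: n1←n0 n2←n0 n3←n0 n4←n2
Dom∩ at merges:
  n2: preds {n0,n1,n4}: {n0} ∩ {n0,n1} ∩ {n0,n2,n4} = {n0}; idom=n0
  n3: preds {n1,n2}: {n0,n1} ∩ {n0,n2} = {n0}; idom=n0

DF walk-up:
  n2←n0: walk · to n0
  n2←n1: walk n1 to n0
  n2←n4: walk n4→n2 to n0
  n3←n1: walk n1 to n0
  n3←n2: walk n2 to n0
  n0: DF=∅
  n1: DF={n2,n3}
  n2: DF={n2,n3}
  n3: DF=∅
  n4: DF={n2}

φ for f: defs {n0,n2,n4}
  DF⁺ = {n2,n3}

Answer: ["n2", "n3"]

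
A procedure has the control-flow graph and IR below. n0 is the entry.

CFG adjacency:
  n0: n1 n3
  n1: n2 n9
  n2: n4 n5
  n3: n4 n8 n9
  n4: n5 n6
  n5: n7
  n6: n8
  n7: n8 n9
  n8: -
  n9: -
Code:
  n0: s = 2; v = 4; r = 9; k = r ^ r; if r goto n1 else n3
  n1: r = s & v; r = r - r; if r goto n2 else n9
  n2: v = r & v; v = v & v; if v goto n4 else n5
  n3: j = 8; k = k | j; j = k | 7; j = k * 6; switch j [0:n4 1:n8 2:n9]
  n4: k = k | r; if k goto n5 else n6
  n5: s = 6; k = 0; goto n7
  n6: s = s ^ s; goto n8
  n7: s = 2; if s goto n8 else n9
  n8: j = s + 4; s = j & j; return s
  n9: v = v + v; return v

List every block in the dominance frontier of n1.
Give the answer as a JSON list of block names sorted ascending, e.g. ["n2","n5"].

Answer: ["n4", "n5", "n9"]

Derivation:
idom tree: n1←n0 n2←n1 n3←n0 n4←n0 n5←n0 n6←n4 n7←n5 n8←n0 n9←n0
Dom at joins:
  n4: preds {n2,n3}: {n0,n1,n2} ∩ {n0,n3} = {n0}; idom=n0
  n5: preds {n2,n4}: {n0,n1,n2} ∩ {n0,n4} = {n0}; idom=n0
  n8: preds {n3,n6,n7}: {n0,n3} ∩ {n0,n4,n6} ∩ {n0,n5,n7} = {n0}; idom=n0
  n9: preds {n1,n3,n7}: {n0,n1} ∩ {n0,n3} ∩ {n0,n5,n7} = {n0}; idom=n0

DF walk-up:
  n4←n2: walk n2→n1 to n0
  n4←n3: walk n3 to n0
  n5←n2: walk n2→n1 to n0
  n5←n4: walk n4 to n0
  n8←n3: walk n3 to n0
  n8←n6: walk n6→n4 to n0
  n8←n7: walk n7→n5 to n0
  n9←n1: walk n1 to n0
  n9←n3: walk n3 to n0
  n9←n7: walk n7→n5 to n0
  n0: DF=∅
  n1: DF={n4,n5,n9}
  n2: DF={n4,n5}
  n3: DF={n4,n8,n9}
  n4: DF={n5,n8}
  n5: DF={n8,n9}
  n6: DF={n8}
  n7: DF={n8,n9}
  n8: DF=∅
  n9: DF=∅

DF(n1) = ["n4", "n5", "n9"]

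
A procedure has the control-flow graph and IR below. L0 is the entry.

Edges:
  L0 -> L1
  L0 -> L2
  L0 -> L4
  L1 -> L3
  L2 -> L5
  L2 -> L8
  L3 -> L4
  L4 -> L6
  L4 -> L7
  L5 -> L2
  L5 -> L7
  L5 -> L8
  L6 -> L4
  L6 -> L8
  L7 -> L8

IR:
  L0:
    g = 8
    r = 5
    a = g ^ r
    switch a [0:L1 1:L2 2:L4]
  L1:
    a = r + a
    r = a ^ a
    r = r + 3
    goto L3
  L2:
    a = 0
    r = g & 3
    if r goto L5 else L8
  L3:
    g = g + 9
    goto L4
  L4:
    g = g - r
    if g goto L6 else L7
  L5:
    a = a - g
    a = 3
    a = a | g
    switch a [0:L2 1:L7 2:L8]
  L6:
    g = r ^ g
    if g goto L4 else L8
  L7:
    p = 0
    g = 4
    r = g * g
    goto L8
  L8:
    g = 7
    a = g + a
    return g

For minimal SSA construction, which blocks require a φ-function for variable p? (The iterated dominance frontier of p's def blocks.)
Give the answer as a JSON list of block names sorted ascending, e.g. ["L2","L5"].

idom tree: L1←L0 L2←L0 L3←L1 L4←L0 L5←L2 L6←L4 L7←L0 L8←L0
Dom∩ at merges:
  L2: preds {L0,L5}: {L0} ∩ {L0,L2,L5} = {L0}; idom=L0
  L4: preds {L0,L3,L6}: {L0} ∩ {L0,L1,L3} ∩ {L0,L4,L6} = {L0}; idom=L0
  L7: preds {L4,L5}: {L0,L4} ∩ {L0,L2,L5} = {L0}; idom=L0
  L8: preds {L2,L5,L6,L7}: {L0,L2} ∩ {L0,L2,L5} ∩ {L0,L4,L6} ∩ {L0,L7} = {L0}; idom=L0

DF derivation:
  L2←L0: walk · to L0
  L2←L5: walk L5→L2 to L0
  L4←L0: walk · to L0
  L4←L3: walk L3→L1 to L0
  L4←L6: walk L6→L4 to L0
  L7←L4: walk L4 to L0
  L7←L5: walk L5→L2 to L0
  L8←L2: walk L2 to L0
  L8←L5: walk L5→L2 to L0
  L8←L6: walk L6→L4 to L0
  L8←L7: walk L7 to L0
  L0: DF=∅
  L1: DF={L4}
  L2: DF={L2,L7,L8}
  L3: DF={L4}
  L4: DF={L4,L7,L8}
  L5: DF={L2,L7,L8}
  L6: DF={L4,L8}
  L7: DF={L8}
  L8: DF=∅

φ for p: defs {L7}
  DF⁺ = {L8}

Answer: ["L8"]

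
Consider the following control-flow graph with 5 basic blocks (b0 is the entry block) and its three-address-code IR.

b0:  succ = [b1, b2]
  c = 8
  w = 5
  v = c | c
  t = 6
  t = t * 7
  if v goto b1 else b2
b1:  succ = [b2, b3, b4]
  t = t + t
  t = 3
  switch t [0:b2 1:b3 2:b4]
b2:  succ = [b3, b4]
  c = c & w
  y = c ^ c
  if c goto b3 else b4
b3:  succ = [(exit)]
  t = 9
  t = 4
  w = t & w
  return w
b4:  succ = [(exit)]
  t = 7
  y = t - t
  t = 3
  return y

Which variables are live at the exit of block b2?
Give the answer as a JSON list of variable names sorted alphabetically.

Answer: ["w"]

Analysis:
Block summaries:
  b0 def {c,t,v,w} use ∅
  b1 def {t} use {t}
  b2 def {c,y} use {c,w}
  b3 def {t,w} use {w}
  b4 def {t,y} use ∅

Backward fixpoint:
  live b0: ∅→{c,t,w}
  live b1: {c,t,w}→{c,w}
  live b2: {c,w}→{w}
  live b3: {w}→∅
  live b4: ∅→∅

live-out(b2) = ["w"]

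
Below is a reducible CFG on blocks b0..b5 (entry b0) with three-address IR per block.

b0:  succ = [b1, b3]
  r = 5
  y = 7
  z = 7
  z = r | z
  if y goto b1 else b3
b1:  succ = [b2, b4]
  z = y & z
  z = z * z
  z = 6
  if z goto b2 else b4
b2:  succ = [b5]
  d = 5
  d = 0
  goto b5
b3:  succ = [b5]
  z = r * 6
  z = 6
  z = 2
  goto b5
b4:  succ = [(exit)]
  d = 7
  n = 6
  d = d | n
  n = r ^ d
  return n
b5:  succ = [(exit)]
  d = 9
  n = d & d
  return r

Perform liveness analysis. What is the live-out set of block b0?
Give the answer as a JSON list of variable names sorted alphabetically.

Answer: ["r", "y", "z"]

Derivation:
def/use:
  b0: {r,y,z} / ∅
  b1: {z} / {y,z}
  b2: {d} / ∅
  b3: {z} / {r}
  b4: {d,n} / {r}
  b5: {d,n} / {r}

Liveness:
  b0 li=∅ lo={r,y,z}
  b1 li={r,y,z} lo={r}
  b2 li={r} lo={r}
  b3 li={r} lo={r}
  b4 li={r} lo=∅
  b5 li={r} lo=∅

live-out(b0) = ["r", "y", "z"]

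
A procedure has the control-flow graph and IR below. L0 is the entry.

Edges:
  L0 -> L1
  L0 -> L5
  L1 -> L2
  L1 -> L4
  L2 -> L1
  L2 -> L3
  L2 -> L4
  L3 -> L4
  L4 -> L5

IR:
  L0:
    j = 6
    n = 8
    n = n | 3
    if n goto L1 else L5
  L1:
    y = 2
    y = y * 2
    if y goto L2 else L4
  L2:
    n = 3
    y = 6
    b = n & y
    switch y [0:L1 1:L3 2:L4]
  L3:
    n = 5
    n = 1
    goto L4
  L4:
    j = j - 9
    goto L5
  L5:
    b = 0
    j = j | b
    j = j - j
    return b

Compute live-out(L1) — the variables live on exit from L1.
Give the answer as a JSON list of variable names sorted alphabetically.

Answer: ["j"]

Working:
Per-block:
  L0: def={j,n} ue=∅
  L1: def={y} ue=∅
  L2: def={b,n,y} ue=∅
  L3: def={n} ue=∅
  L4: def={j} ue={j}
  L5: def={b,j} ue={j}

Live sets:
  L0: in=∅ out={j}
  L1: in={j} out={j}
  L2: in={j} out={j}
  L3: in={j} out={j}
  L4: in={j} out={j}
  L5: in={j} out=∅

live-out(L1) = ["j"]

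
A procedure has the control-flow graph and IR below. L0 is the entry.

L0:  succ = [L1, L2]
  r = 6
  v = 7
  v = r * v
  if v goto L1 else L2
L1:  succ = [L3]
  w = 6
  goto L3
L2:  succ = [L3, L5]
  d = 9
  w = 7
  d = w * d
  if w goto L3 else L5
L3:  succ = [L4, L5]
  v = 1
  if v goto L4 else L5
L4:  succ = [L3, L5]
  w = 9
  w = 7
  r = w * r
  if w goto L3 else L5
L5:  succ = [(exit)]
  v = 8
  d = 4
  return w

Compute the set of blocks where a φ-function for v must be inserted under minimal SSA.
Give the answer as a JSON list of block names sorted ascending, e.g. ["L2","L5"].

Answer: ["L3", "L5"]

Working:
idom tree: L1←L0 L2←L0 L3←L0 L4←L3 L5←L0
Dom∩ at merges:
  L3: preds {L1,L2,L4}: {L0,L1} ∩ {L0,L2} ∩ {L0,L3,L4} = {L0}; idom=L0
  L5: preds {L2,L3,L4}: {L0,L2} ∩ {L0,L3} ∩ {L0,L3,L4} = {L0}; idom=L0

DF walk-up:
  L3←L1: walk L1 to L0
  L3←L2: walk L2 to L0
  L3←L4: walk L4→L3 to L0
  L5←L2: walk L2 to L0
  L5←L3: walk L3 to L0
  L5←L4: walk L4→L3 to L0
  DF(L0)=∅
  DF(L1)={L3}
  DF(L2)={L3,L5}
  DF(L3)={L3,L5}
  DF(L4)={L3,L5}
  DF(L5)=∅

φ for v: defs {L0,L3,L5}
  DF⁺ = {L3,L5}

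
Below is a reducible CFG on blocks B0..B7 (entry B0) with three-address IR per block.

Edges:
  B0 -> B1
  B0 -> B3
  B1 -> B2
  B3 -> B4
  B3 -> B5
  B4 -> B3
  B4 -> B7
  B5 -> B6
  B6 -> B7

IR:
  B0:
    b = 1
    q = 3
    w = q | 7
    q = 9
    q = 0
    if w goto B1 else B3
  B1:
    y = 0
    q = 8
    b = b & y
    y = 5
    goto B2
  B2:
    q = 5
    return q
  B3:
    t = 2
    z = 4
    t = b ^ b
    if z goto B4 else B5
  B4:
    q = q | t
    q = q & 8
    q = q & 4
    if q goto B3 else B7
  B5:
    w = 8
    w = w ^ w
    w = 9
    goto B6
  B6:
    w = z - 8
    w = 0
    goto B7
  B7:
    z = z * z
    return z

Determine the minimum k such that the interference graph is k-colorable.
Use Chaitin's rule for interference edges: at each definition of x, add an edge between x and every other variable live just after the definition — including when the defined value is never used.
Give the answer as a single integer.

Answer: 4

Derivation:
Block summaries:
  B0: def={b,q,w} ue=∅
  B1: def={b,q,y} ue={b}
  B2: def={q} ue=∅
  B3: def={t,z} ue={b}
  B4: def={q} ue={q,t}
  B5: def={w} ue=∅
  B6: def={w} ue={z}
  B7: def={z} ue={z}

Live sets:
  live B0: ∅→{b,q}
  live B1: {b}→∅
  live B2: ∅→∅
  live B3: {b,q}→{b,q,t,z}
  live B4: {b,q,t,z}→{b,q,z}
  live B5: {z}→{z}
  live B6: {z}→{z}
  live B7: {z}→∅

Interfere edges:
  b: {q,t,w,y,z}
  q: {b,t,w,y,z}
  t: {b,q,z}
  w: {b,q,z}
  y: {b,q}
  z: {b,q,t,w}

Colouring:
  clique {b,q,t,z} ⇒ need ≥ 4
  4-colouring: r0={b}  r1={q}  r2={y,z}  r3={t,w}
  χ = 4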